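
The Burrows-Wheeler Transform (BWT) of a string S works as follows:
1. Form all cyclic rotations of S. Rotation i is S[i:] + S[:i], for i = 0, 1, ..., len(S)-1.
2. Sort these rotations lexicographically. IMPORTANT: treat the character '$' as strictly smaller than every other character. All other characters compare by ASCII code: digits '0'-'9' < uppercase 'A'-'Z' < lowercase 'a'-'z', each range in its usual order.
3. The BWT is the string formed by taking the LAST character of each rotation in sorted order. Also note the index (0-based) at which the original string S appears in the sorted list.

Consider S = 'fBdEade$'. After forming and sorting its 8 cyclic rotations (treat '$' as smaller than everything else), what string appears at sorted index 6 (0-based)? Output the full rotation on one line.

Answer: e$fBdEad

Derivation:
All 8 rotations (rotation i = S[i:]+S[:i]):
  rot[0] = fBdEade$
  rot[1] = BdEade$f
  rot[2] = dEade$fB
  rot[3] = Eade$fBd
  rot[4] = ade$fBdE
  rot[5] = de$fBdEa
  rot[6] = e$fBdEad
  rot[7] = $fBdEade
Sorted (with $ < everything):
  sorted[0] = $fBdEade
  sorted[1] = BdEade$f
  sorted[2] = Eade$fBd
  sorted[3] = ade$fBdE
  sorted[4] = dEade$fB
  sorted[5] = de$fBdEa
  sorted[6] = e$fBdEad
  sorted[7] = fBdEade$
sorted[6] = e$fBdEad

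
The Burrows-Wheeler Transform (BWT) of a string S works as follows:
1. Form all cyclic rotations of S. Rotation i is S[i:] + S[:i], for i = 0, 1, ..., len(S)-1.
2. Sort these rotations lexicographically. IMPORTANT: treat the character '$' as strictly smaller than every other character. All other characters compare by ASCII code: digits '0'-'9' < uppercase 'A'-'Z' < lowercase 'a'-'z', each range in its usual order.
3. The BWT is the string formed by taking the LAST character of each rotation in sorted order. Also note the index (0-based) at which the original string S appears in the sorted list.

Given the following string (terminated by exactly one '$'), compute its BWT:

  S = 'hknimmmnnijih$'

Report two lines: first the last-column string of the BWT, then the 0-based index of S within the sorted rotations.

All 14 rotations (rotation i = S[i:]+S[:i]):
  rot[0] = hknimmmnnijih$
  rot[1] = knimmmnnijih$h
  rot[2] = nimmmnnijih$hk
  rot[3] = immmnnijih$hkn
  rot[4] = mmmnnijih$hkni
  rot[5] = mmnnijih$hknim
  rot[6] = mnnijih$hknimm
  rot[7] = nnijih$hknimmm
  rot[8] = nijih$hknimmmn
  rot[9] = ijih$hknimmmnn
  rot[10] = jih$hknimmmnni
  rot[11] = ih$hknimmmnnij
  rot[12] = h$hknimmmnniji
  rot[13] = $hknimmmnnijih
Sorted (with $ < everything):
  sorted[0] = $hknimmmnnijih  (last char: 'h')
  sorted[1] = h$hknimmmnniji  (last char: 'i')
  sorted[2] = hknimmmnnijih$  (last char: '$')
  sorted[3] = ih$hknimmmnnij  (last char: 'j')
  sorted[4] = ijih$hknimmmnn  (last char: 'n')
  sorted[5] = immmnnijih$hkn  (last char: 'n')
  sorted[6] = jih$hknimmmnni  (last char: 'i')
  sorted[7] = knimmmnnijih$h  (last char: 'h')
  sorted[8] = mmmnnijih$hkni  (last char: 'i')
  sorted[9] = mmnnijih$hknim  (last char: 'm')
  sorted[10] = mnnijih$hknimm  (last char: 'm')
  sorted[11] = nijih$hknimmmn  (last char: 'n')
  sorted[12] = nimmmnnijih$hk  (last char: 'k')
  sorted[13] = nnijih$hknimmm  (last char: 'm')
Last column: hi$jnnihimmnkm
Original string S is at sorted index 2

Answer: hi$jnnihimmnkm
2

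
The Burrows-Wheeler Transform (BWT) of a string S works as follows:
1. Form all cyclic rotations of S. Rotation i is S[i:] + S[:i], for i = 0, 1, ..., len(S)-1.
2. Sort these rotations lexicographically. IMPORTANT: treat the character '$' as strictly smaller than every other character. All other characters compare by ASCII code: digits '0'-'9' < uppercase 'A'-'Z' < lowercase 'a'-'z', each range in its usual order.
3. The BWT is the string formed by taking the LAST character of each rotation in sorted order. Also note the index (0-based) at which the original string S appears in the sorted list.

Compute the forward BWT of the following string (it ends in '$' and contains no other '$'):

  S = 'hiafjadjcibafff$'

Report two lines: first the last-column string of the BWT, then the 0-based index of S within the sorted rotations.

All 16 rotations (rotation i = S[i:]+S[:i]):
  rot[0] = hiafjadjcibafff$
  rot[1] = iafjadjcibafff$h
  rot[2] = afjadjcibafff$hi
  rot[3] = fjadjcibafff$hia
  rot[4] = jadjcibafff$hiaf
  rot[5] = adjcibafff$hiafj
  rot[6] = djcibafff$hiafja
  rot[7] = jcibafff$hiafjad
  rot[8] = cibafff$hiafjadj
  rot[9] = ibafff$hiafjadjc
  rot[10] = bafff$hiafjadjci
  rot[11] = afff$hiafjadjcib
  rot[12] = fff$hiafjadjciba
  rot[13] = ff$hiafjadjcibaf
  rot[14] = f$hiafjadjcibaff
  rot[15] = $hiafjadjcibafff
Sorted (with $ < everything):
  sorted[0] = $hiafjadjcibafff  (last char: 'f')
  sorted[1] = adjcibafff$hiafj  (last char: 'j')
  sorted[2] = afff$hiafjadjcib  (last char: 'b')
  sorted[3] = afjadjcibafff$hi  (last char: 'i')
  sorted[4] = bafff$hiafjadjci  (last char: 'i')
  sorted[5] = cibafff$hiafjadj  (last char: 'j')
  sorted[6] = djcibafff$hiafja  (last char: 'a')
  sorted[7] = f$hiafjadjcibaff  (last char: 'f')
  sorted[8] = ff$hiafjadjcibaf  (last char: 'f')
  sorted[9] = fff$hiafjadjciba  (last char: 'a')
  sorted[10] = fjadjcibafff$hia  (last char: 'a')
  sorted[11] = hiafjadjcibafff$  (last char: '$')
  sorted[12] = iafjadjcibafff$h  (last char: 'h')
  sorted[13] = ibafff$hiafjadjc  (last char: 'c')
  sorted[14] = jadjcibafff$hiaf  (last char: 'f')
  sorted[15] = jcibafff$hiafjad  (last char: 'd')
Last column: fjbiijaffaa$hcfd
Original string S is at sorted index 11

Answer: fjbiijaffaa$hcfd
11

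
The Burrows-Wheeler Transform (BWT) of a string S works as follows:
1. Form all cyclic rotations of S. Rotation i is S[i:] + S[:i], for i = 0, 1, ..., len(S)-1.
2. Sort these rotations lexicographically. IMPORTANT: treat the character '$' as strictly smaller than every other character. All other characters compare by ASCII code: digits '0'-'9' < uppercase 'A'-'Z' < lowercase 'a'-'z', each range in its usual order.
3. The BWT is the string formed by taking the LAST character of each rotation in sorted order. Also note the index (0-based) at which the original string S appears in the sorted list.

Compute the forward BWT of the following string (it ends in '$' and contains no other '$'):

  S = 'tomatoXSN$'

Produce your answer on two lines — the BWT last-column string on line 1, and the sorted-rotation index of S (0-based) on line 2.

Answer: NSXomotta$
9

Derivation:
All 10 rotations (rotation i = S[i:]+S[:i]):
  rot[0] = tomatoXSN$
  rot[1] = omatoXSN$t
  rot[2] = matoXSN$to
  rot[3] = atoXSN$tom
  rot[4] = toXSN$toma
  rot[5] = oXSN$tomat
  rot[6] = XSN$tomato
  rot[7] = SN$tomatoX
  rot[8] = N$tomatoXS
  rot[9] = $tomatoXSN
Sorted (with $ < everything):
  sorted[0] = $tomatoXSN  (last char: 'N')
  sorted[1] = N$tomatoXS  (last char: 'S')
  sorted[2] = SN$tomatoX  (last char: 'X')
  sorted[3] = XSN$tomato  (last char: 'o')
  sorted[4] = atoXSN$tom  (last char: 'm')
  sorted[5] = matoXSN$to  (last char: 'o')
  sorted[6] = oXSN$tomat  (last char: 't')
  sorted[7] = omatoXSN$t  (last char: 't')
  sorted[8] = toXSN$toma  (last char: 'a')
  sorted[9] = tomatoXSN$  (last char: '$')
Last column: NSXomotta$
Original string S is at sorted index 9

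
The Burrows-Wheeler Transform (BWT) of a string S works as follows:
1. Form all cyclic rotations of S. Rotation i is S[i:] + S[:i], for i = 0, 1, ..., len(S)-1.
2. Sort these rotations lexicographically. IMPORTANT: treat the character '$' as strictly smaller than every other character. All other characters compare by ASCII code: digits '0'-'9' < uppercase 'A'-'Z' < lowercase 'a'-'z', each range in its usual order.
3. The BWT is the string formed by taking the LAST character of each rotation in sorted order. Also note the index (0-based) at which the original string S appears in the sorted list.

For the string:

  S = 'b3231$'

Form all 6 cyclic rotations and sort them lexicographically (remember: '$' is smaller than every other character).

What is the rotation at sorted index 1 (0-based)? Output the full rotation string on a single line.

All 6 rotations (rotation i = S[i:]+S[:i]):
  rot[0] = b3231$
  rot[1] = 3231$b
  rot[2] = 231$b3
  rot[3] = 31$b32
  rot[4] = 1$b323
  rot[5] = $b3231
Sorted (with $ < everything):
  sorted[0] = $b3231
  sorted[1] = 1$b323
  sorted[2] = 231$b3
  sorted[3] = 31$b32
  sorted[4] = 3231$b
  sorted[5] = b3231$
sorted[1] = 1$b323

Answer: 1$b323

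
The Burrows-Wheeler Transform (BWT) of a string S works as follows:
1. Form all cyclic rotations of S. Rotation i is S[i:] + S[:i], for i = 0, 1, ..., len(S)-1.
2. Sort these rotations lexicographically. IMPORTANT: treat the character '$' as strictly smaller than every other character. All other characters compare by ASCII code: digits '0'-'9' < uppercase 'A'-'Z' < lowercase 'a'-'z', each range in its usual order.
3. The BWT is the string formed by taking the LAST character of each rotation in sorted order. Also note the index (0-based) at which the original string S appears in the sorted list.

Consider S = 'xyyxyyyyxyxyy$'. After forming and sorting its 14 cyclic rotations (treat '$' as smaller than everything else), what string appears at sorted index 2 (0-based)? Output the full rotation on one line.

All 14 rotations (rotation i = S[i:]+S[:i]):
  rot[0] = xyyxyyyyxyxyy$
  rot[1] = yyxyyyyxyxyy$x
  rot[2] = yxyyyyxyxyy$xy
  rot[3] = xyyyyxyxyy$xyy
  rot[4] = yyyyxyxyy$xyyx
  rot[5] = yyyxyxyy$xyyxy
  rot[6] = yyxyxyy$xyyxyy
  rot[7] = yxyxyy$xyyxyyy
  rot[8] = xyxyy$xyyxyyyy
  rot[9] = yxyy$xyyxyyyyx
  rot[10] = xyy$xyyxyyyyxy
  rot[11] = yy$xyyxyyyyxyx
  rot[12] = y$xyyxyyyyxyxy
  rot[13] = $xyyxyyyyxyxyy
Sorted (with $ < everything):
  sorted[0] = $xyyxyyyyxyxyy
  sorted[1] = xyxyy$xyyxyyyy
  sorted[2] = xyy$xyyxyyyyxy
  sorted[3] = xyyxyyyyxyxyy$
  sorted[4] = xyyyyxyxyy$xyy
  sorted[5] = y$xyyxyyyyxyxy
  sorted[6] = yxyxyy$xyyxyyy
  sorted[7] = yxyy$xyyxyyyyx
  sorted[8] = yxyyyyxyxyy$xy
  sorted[9] = yy$xyyxyyyyxyx
  sorted[10] = yyxyxyy$xyyxyy
  sorted[11] = yyxyyyyxyxyy$x
  sorted[12] = yyyxyxyy$xyyxy
  sorted[13] = yyyyxyxyy$xyyx
sorted[2] = xyy$xyyxyyyyxy

Answer: xyy$xyyxyyyyxy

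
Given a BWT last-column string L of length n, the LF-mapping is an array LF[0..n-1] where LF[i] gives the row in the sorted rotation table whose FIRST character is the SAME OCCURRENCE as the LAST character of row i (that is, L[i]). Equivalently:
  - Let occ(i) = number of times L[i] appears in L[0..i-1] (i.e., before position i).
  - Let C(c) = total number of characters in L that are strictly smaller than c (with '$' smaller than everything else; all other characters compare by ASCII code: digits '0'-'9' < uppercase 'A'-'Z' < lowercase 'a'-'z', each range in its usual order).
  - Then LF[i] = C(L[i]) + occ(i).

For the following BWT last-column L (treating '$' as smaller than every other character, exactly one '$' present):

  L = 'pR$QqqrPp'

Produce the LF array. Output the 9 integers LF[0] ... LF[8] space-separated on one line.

Char counts: '$':1, 'P':1, 'Q':1, 'R':1, 'p':2, 'q':2, 'r':1
C (first-col start): C('$')=0, C('P')=1, C('Q')=2, C('R')=3, C('p')=4, C('q')=6, C('r')=8
L[0]='p': occ=0, LF[0]=C('p')+0=4+0=4
L[1]='R': occ=0, LF[1]=C('R')+0=3+0=3
L[2]='$': occ=0, LF[2]=C('$')+0=0+0=0
L[3]='Q': occ=0, LF[3]=C('Q')+0=2+0=2
L[4]='q': occ=0, LF[4]=C('q')+0=6+0=6
L[5]='q': occ=1, LF[5]=C('q')+1=6+1=7
L[6]='r': occ=0, LF[6]=C('r')+0=8+0=8
L[7]='P': occ=0, LF[7]=C('P')+0=1+0=1
L[8]='p': occ=1, LF[8]=C('p')+1=4+1=5

Answer: 4 3 0 2 6 7 8 1 5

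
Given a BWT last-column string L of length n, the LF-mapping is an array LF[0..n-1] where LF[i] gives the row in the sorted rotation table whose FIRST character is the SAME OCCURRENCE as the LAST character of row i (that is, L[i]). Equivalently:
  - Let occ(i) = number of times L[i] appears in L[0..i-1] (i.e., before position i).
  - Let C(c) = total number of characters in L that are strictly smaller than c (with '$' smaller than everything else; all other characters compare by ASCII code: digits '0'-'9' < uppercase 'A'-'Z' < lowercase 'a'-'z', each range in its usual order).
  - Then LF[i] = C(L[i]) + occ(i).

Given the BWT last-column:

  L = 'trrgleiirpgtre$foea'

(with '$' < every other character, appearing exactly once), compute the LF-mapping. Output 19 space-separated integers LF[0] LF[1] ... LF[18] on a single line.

Answer: 17 13 14 6 10 2 8 9 15 12 7 18 16 3 0 5 11 4 1

Derivation:
Char counts: '$':1, 'a':1, 'e':3, 'f':1, 'g':2, 'i':2, 'l':1, 'o':1, 'p':1, 'r':4, 't':2
C (first-col start): C('$')=0, C('a')=1, C('e')=2, C('f')=5, C('g')=6, C('i')=8, C('l')=10, C('o')=11, C('p')=12, C('r')=13, C('t')=17
L[0]='t': occ=0, LF[0]=C('t')+0=17+0=17
L[1]='r': occ=0, LF[1]=C('r')+0=13+0=13
L[2]='r': occ=1, LF[2]=C('r')+1=13+1=14
L[3]='g': occ=0, LF[3]=C('g')+0=6+0=6
L[4]='l': occ=0, LF[4]=C('l')+0=10+0=10
L[5]='e': occ=0, LF[5]=C('e')+0=2+0=2
L[6]='i': occ=0, LF[6]=C('i')+0=8+0=8
L[7]='i': occ=1, LF[7]=C('i')+1=8+1=9
L[8]='r': occ=2, LF[8]=C('r')+2=13+2=15
L[9]='p': occ=0, LF[9]=C('p')+0=12+0=12
L[10]='g': occ=1, LF[10]=C('g')+1=6+1=7
L[11]='t': occ=1, LF[11]=C('t')+1=17+1=18
L[12]='r': occ=3, LF[12]=C('r')+3=13+3=16
L[13]='e': occ=1, LF[13]=C('e')+1=2+1=3
L[14]='$': occ=0, LF[14]=C('$')+0=0+0=0
L[15]='f': occ=0, LF[15]=C('f')+0=5+0=5
L[16]='o': occ=0, LF[16]=C('o')+0=11+0=11
L[17]='e': occ=2, LF[17]=C('e')+2=2+2=4
L[18]='a': occ=0, LF[18]=C('a')+0=1+0=1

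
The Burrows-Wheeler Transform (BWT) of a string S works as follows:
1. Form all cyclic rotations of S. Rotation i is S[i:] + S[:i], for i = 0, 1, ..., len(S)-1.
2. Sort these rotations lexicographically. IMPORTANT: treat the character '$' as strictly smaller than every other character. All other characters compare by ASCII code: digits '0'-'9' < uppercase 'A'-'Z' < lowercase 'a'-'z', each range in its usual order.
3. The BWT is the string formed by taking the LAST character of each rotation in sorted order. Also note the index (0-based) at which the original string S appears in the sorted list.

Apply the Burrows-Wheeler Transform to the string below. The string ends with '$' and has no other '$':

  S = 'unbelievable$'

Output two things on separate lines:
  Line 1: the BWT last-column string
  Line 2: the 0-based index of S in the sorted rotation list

All 13 rotations (rotation i = S[i:]+S[:i]):
  rot[0] = unbelievable$
  rot[1] = nbelievable$u
  rot[2] = believable$un
  rot[3] = elievable$unb
  rot[4] = lievable$unbe
  rot[5] = ievable$unbel
  rot[6] = evable$unbeli
  rot[7] = vable$unbelie
  rot[8] = able$unbeliev
  rot[9] = ble$unbelieva
  rot[10] = le$unbelievab
  rot[11] = e$unbelievabl
  rot[12] = $unbelievable
Sorted (with $ < everything):
  sorted[0] = $unbelievable  (last char: 'e')
  sorted[1] = able$unbeliev  (last char: 'v')
  sorted[2] = believable$un  (last char: 'n')
  sorted[3] = ble$unbelieva  (last char: 'a')
  sorted[4] = e$unbelievabl  (last char: 'l')
  sorted[5] = elievable$unb  (last char: 'b')
  sorted[6] = evable$unbeli  (last char: 'i')
  sorted[7] = ievable$unbel  (last char: 'l')
  sorted[8] = le$unbelievab  (last char: 'b')
  sorted[9] = lievable$unbe  (last char: 'e')
  sorted[10] = nbelievable$u  (last char: 'u')
  sorted[11] = unbelievable$  (last char: '$')
  sorted[12] = vable$unbelie  (last char: 'e')
Last column: evnalbilbeu$e
Original string S is at sorted index 11

Answer: evnalbilbeu$e
11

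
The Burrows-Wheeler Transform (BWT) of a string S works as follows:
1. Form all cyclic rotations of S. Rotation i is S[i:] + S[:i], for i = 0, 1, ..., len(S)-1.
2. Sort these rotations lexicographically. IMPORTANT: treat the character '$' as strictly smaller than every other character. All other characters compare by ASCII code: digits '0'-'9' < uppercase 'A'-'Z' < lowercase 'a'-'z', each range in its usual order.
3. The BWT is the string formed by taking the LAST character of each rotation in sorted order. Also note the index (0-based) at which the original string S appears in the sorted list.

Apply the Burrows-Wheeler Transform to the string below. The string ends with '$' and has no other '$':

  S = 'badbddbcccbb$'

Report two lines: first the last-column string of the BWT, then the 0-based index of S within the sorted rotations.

Answer: bbb$cddccbdab
3

Derivation:
All 13 rotations (rotation i = S[i:]+S[:i]):
  rot[0] = badbddbcccbb$
  rot[1] = adbddbcccbb$b
  rot[2] = dbddbcccbb$ba
  rot[3] = bddbcccbb$bad
  rot[4] = ddbcccbb$badb
  rot[5] = dbcccbb$badbd
  rot[6] = bcccbb$badbdd
  rot[7] = cccbb$badbddb
  rot[8] = ccbb$badbddbc
  rot[9] = cbb$badbddbcc
  rot[10] = bb$badbddbccc
  rot[11] = b$badbddbcccb
  rot[12] = $badbddbcccbb
Sorted (with $ < everything):
  sorted[0] = $badbddbcccbb  (last char: 'b')
  sorted[1] = adbddbcccbb$b  (last char: 'b')
  sorted[2] = b$badbddbcccb  (last char: 'b')
  sorted[3] = badbddbcccbb$  (last char: '$')
  sorted[4] = bb$badbddbccc  (last char: 'c')
  sorted[5] = bcccbb$badbdd  (last char: 'd')
  sorted[6] = bddbcccbb$bad  (last char: 'd')
  sorted[7] = cbb$badbddbcc  (last char: 'c')
  sorted[8] = ccbb$badbddbc  (last char: 'c')
  sorted[9] = cccbb$badbddb  (last char: 'b')
  sorted[10] = dbcccbb$badbd  (last char: 'd')
  sorted[11] = dbddbcccbb$ba  (last char: 'a')
  sorted[12] = ddbcccbb$badb  (last char: 'b')
Last column: bbb$cddccbdab
Original string S is at sorted index 3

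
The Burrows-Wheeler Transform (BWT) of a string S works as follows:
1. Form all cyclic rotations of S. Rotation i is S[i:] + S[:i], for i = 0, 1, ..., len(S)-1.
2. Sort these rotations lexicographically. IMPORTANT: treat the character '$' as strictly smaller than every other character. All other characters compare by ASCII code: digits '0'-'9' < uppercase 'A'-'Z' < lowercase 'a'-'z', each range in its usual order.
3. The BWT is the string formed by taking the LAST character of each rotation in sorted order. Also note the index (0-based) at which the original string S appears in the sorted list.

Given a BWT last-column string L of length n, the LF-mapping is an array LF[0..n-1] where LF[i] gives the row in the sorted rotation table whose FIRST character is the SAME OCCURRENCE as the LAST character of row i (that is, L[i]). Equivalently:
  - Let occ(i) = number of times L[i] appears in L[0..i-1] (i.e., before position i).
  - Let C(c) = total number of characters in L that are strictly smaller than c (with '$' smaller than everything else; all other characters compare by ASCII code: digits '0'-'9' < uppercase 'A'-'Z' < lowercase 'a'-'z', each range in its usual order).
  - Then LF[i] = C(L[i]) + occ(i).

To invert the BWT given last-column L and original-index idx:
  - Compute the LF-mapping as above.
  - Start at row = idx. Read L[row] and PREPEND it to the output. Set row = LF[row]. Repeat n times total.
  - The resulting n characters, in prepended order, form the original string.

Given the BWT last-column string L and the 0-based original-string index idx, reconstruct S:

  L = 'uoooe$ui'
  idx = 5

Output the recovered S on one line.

LF mapping: 6 3 4 5 1 0 7 2
Walk LF starting at row 5, prepending L[row]:
  step 1: row=5, L[5]='$', prepend. Next row=LF[5]=0
  step 2: row=0, L[0]='u', prepend. Next row=LF[0]=6
  step 3: row=6, L[6]='u', prepend. Next row=LF[6]=7
  step 4: row=7, L[7]='i', prepend. Next row=LF[7]=2
  step 5: row=2, L[2]='o', prepend. Next row=LF[2]=4
  step 6: row=4, L[4]='e', prepend. Next row=LF[4]=1
  step 7: row=1, L[1]='o', prepend. Next row=LF[1]=3
  step 8: row=3, L[3]='o', prepend. Next row=LF[3]=5
Reversed output: ooeoiuu$

Answer: ooeoiuu$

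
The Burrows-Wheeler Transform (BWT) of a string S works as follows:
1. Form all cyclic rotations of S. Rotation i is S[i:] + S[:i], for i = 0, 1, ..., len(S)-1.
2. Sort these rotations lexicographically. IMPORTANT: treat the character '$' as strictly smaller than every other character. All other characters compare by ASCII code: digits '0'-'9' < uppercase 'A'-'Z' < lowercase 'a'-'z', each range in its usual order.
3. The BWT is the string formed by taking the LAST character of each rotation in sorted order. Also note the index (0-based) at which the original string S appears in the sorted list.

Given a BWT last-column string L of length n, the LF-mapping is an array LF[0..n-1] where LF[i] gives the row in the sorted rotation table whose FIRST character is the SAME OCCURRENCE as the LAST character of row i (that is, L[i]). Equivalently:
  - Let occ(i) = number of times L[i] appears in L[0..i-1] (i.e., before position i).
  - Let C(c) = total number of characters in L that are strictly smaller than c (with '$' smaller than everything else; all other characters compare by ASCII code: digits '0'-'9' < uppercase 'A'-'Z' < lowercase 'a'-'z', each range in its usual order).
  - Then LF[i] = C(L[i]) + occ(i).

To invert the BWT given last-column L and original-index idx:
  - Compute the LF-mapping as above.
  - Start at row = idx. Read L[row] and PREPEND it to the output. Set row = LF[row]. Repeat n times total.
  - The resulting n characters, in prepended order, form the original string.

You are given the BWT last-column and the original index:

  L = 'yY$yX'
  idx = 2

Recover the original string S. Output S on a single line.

LF mapping: 3 2 0 4 1
Walk LF starting at row 2, prepending L[row]:
  step 1: row=2, L[2]='$', prepend. Next row=LF[2]=0
  step 2: row=0, L[0]='y', prepend. Next row=LF[0]=3
  step 3: row=3, L[3]='y', prepend. Next row=LF[3]=4
  step 4: row=4, L[4]='X', prepend. Next row=LF[4]=1
  step 5: row=1, L[1]='Y', prepend. Next row=LF[1]=2
Reversed output: YXyy$

Answer: YXyy$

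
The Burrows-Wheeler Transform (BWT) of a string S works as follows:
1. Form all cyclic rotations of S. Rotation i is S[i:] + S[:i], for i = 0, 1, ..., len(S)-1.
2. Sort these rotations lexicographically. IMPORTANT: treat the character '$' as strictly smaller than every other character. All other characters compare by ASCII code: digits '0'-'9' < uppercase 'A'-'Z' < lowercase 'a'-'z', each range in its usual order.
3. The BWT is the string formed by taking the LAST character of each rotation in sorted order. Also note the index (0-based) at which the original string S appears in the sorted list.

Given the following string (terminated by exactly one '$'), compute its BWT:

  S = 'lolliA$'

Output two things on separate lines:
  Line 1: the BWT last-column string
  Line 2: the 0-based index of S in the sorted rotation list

All 7 rotations (rotation i = S[i:]+S[:i]):
  rot[0] = lolliA$
  rot[1] = olliA$l
  rot[2] = lliA$lo
  rot[3] = liA$lol
  rot[4] = iA$loll
  rot[5] = A$lolli
  rot[6] = $lolliA
Sorted (with $ < everything):
  sorted[0] = $lolliA  (last char: 'A')
  sorted[1] = A$lolli  (last char: 'i')
  sorted[2] = iA$loll  (last char: 'l')
  sorted[3] = liA$lol  (last char: 'l')
  sorted[4] = lliA$lo  (last char: 'o')
  sorted[5] = lolliA$  (last char: '$')
  sorted[6] = olliA$l  (last char: 'l')
Last column: Aillo$l
Original string S is at sorted index 5

Answer: Aillo$l
5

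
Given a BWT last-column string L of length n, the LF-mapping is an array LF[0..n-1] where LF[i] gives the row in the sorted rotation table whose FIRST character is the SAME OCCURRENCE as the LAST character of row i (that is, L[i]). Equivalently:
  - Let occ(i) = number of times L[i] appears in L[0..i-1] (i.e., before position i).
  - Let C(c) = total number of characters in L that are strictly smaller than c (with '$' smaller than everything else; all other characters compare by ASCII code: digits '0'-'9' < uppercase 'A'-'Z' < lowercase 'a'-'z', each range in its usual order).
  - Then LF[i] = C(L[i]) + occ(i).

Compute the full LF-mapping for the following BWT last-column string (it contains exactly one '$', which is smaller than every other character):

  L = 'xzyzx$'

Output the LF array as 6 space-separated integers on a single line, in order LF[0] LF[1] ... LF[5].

Answer: 1 4 3 5 2 0

Derivation:
Char counts: '$':1, 'x':2, 'y':1, 'z':2
C (first-col start): C('$')=0, C('x')=1, C('y')=3, C('z')=4
L[0]='x': occ=0, LF[0]=C('x')+0=1+0=1
L[1]='z': occ=0, LF[1]=C('z')+0=4+0=4
L[2]='y': occ=0, LF[2]=C('y')+0=3+0=3
L[3]='z': occ=1, LF[3]=C('z')+1=4+1=5
L[4]='x': occ=1, LF[4]=C('x')+1=1+1=2
L[5]='$': occ=0, LF[5]=C('$')+0=0+0=0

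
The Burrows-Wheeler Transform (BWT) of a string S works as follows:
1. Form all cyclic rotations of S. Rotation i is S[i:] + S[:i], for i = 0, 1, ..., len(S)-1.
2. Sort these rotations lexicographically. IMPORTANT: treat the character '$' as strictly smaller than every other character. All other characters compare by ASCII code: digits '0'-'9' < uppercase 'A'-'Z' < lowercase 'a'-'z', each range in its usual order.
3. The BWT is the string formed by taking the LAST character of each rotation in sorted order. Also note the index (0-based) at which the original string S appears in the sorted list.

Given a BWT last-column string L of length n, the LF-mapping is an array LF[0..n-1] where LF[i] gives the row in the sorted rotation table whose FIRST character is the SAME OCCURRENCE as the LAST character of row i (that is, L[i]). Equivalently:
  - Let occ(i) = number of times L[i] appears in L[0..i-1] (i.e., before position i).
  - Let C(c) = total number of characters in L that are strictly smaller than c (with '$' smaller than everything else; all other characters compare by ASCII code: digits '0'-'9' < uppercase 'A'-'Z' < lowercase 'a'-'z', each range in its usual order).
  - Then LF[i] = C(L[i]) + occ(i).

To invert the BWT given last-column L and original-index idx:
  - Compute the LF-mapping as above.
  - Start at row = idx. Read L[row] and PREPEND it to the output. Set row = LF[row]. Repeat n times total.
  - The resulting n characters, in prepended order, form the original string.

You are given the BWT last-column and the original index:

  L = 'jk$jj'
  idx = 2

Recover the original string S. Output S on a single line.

Answer: jjkj$

Derivation:
LF mapping: 1 4 0 2 3
Walk LF starting at row 2, prepending L[row]:
  step 1: row=2, L[2]='$', prepend. Next row=LF[2]=0
  step 2: row=0, L[0]='j', prepend. Next row=LF[0]=1
  step 3: row=1, L[1]='k', prepend. Next row=LF[1]=4
  step 4: row=4, L[4]='j', prepend. Next row=LF[4]=3
  step 5: row=3, L[3]='j', prepend. Next row=LF[3]=2
Reversed output: jjkj$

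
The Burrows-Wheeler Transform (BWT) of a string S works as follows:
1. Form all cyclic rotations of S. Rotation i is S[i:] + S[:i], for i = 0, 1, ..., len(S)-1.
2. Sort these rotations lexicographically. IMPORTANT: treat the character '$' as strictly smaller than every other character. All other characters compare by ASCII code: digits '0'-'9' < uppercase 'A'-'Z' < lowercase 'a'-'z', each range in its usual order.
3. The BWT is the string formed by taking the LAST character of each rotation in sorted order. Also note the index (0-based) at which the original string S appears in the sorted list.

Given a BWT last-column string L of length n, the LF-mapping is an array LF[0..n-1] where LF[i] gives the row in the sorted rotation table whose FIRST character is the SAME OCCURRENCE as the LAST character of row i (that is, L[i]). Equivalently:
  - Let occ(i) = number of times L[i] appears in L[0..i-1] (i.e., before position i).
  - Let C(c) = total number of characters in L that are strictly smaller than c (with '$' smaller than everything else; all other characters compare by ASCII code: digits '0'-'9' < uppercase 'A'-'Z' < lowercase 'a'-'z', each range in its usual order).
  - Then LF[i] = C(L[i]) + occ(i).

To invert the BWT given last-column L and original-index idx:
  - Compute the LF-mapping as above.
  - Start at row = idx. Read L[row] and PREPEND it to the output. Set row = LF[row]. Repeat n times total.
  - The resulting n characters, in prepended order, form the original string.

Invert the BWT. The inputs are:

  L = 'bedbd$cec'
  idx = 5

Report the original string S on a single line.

Answer: dbcdceeb$

Derivation:
LF mapping: 1 7 5 2 6 0 3 8 4
Walk LF starting at row 5, prepending L[row]:
  step 1: row=5, L[5]='$', prepend. Next row=LF[5]=0
  step 2: row=0, L[0]='b', prepend. Next row=LF[0]=1
  step 3: row=1, L[1]='e', prepend. Next row=LF[1]=7
  step 4: row=7, L[7]='e', prepend. Next row=LF[7]=8
  step 5: row=8, L[8]='c', prepend. Next row=LF[8]=4
  step 6: row=4, L[4]='d', prepend. Next row=LF[4]=6
  step 7: row=6, L[6]='c', prepend. Next row=LF[6]=3
  step 8: row=3, L[3]='b', prepend. Next row=LF[3]=2
  step 9: row=2, L[2]='d', prepend. Next row=LF[2]=5
Reversed output: dbcdceeb$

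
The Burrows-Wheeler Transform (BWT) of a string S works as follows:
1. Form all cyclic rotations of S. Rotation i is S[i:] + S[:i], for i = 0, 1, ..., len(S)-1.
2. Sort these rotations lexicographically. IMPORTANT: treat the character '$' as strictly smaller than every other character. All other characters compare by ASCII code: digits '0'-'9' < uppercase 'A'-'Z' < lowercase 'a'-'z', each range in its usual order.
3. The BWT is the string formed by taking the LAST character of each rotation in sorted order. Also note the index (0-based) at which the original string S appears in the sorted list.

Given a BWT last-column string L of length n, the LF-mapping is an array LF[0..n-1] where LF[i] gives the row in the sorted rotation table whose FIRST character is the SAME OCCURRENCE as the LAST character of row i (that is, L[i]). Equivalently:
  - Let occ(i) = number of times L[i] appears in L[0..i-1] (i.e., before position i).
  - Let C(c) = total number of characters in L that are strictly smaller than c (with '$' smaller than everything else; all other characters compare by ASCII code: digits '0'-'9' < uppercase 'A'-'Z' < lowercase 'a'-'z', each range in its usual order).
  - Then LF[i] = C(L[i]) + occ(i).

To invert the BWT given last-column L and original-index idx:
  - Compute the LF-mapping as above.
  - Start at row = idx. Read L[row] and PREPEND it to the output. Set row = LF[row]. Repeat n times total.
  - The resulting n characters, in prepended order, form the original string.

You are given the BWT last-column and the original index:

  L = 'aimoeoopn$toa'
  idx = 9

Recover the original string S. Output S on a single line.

Answer: onomatopoeia$

Derivation:
LF mapping: 1 4 5 7 3 8 9 11 6 0 12 10 2
Walk LF starting at row 9, prepending L[row]:
  step 1: row=9, L[9]='$', prepend. Next row=LF[9]=0
  step 2: row=0, L[0]='a', prepend. Next row=LF[0]=1
  step 3: row=1, L[1]='i', prepend. Next row=LF[1]=4
  step 4: row=4, L[4]='e', prepend. Next row=LF[4]=3
  step 5: row=3, L[3]='o', prepend. Next row=LF[3]=7
  step 6: row=7, L[7]='p', prepend. Next row=LF[7]=11
  step 7: row=11, L[11]='o', prepend. Next row=LF[11]=10
  step 8: row=10, L[10]='t', prepend. Next row=LF[10]=12
  step 9: row=12, L[12]='a', prepend. Next row=LF[12]=2
  step 10: row=2, L[2]='m', prepend. Next row=LF[2]=5
  step 11: row=5, L[5]='o', prepend. Next row=LF[5]=8
  step 12: row=8, L[8]='n', prepend. Next row=LF[8]=6
  step 13: row=6, L[6]='o', prepend. Next row=LF[6]=9
Reversed output: onomatopoeia$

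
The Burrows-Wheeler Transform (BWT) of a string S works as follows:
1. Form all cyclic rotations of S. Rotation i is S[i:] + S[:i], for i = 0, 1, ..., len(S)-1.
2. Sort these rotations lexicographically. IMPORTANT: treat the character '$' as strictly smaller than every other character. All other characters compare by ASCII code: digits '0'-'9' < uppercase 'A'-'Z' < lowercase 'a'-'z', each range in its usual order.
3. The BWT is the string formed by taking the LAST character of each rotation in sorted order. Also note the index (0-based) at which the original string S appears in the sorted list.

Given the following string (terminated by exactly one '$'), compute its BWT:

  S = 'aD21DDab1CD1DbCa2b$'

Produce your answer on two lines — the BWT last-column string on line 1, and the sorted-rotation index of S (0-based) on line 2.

All 19 rotations (rotation i = S[i:]+S[:i]):
  rot[0] = aD21DDab1CD1DbCa2b$
  rot[1] = D21DDab1CD1DbCa2b$a
  rot[2] = 21DDab1CD1DbCa2b$aD
  rot[3] = 1DDab1CD1DbCa2b$aD2
  rot[4] = DDab1CD1DbCa2b$aD21
  rot[5] = Dab1CD1DbCa2b$aD21D
  rot[6] = ab1CD1DbCa2b$aD21DD
  rot[7] = b1CD1DbCa2b$aD21DDa
  rot[8] = 1CD1DbCa2b$aD21DDab
  rot[9] = CD1DbCa2b$aD21DDab1
  rot[10] = D1DbCa2b$aD21DDab1C
  rot[11] = 1DbCa2b$aD21DDab1CD
  rot[12] = DbCa2b$aD21DDab1CD1
  rot[13] = bCa2b$aD21DDab1CD1D
  rot[14] = Ca2b$aD21DDab1CD1Db
  rot[15] = a2b$aD21DDab1CD1DbC
  rot[16] = 2b$aD21DDab1CD1DbCa
  rot[17] = b$aD21DDab1CD1DbCa2
  rot[18] = $aD21DDab1CD1DbCa2b
Sorted (with $ < everything):
  sorted[0] = $aD21DDab1CD1DbCa2b  (last char: 'b')
  sorted[1] = 1CD1DbCa2b$aD21DDab  (last char: 'b')
  sorted[2] = 1DDab1CD1DbCa2b$aD2  (last char: '2')
  sorted[3] = 1DbCa2b$aD21DDab1CD  (last char: 'D')
  sorted[4] = 21DDab1CD1DbCa2b$aD  (last char: 'D')
  sorted[5] = 2b$aD21DDab1CD1DbCa  (last char: 'a')
  sorted[6] = CD1DbCa2b$aD21DDab1  (last char: '1')
  sorted[7] = Ca2b$aD21DDab1CD1Db  (last char: 'b')
  sorted[8] = D1DbCa2b$aD21DDab1C  (last char: 'C')
  sorted[9] = D21DDab1CD1DbCa2b$a  (last char: 'a')
  sorted[10] = DDab1CD1DbCa2b$aD21  (last char: '1')
  sorted[11] = Dab1CD1DbCa2b$aD21D  (last char: 'D')
  sorted[12] = DbCa2b$aD21DDab1CD1  (last char: '1')
  sorted[13] = a2b$aD21DDab1CD1DbC  (last char: 'C')
  sorted[14] = aD21DDab1CD1DbCa2b$  (last char: '$')
  sorted[15] = ab1CD1DbCa2b$aD21DD  (last char: 'D')
  sorted[16] = b$aD21DDab1CD1DbCa2  (last char: '2')
  sorted[17] = b1CD1DbCa2b$aD21DDa  (last char: 'a')
  sorted[18] = bCa2b$aD21DDab1CD1D  (last char: 'D')
Last column: bb2DDa1bCa1D1C$D2aD
Original string S is at sorted index 14

Answer: bb2DDa1bCa1D1C$D2aD
14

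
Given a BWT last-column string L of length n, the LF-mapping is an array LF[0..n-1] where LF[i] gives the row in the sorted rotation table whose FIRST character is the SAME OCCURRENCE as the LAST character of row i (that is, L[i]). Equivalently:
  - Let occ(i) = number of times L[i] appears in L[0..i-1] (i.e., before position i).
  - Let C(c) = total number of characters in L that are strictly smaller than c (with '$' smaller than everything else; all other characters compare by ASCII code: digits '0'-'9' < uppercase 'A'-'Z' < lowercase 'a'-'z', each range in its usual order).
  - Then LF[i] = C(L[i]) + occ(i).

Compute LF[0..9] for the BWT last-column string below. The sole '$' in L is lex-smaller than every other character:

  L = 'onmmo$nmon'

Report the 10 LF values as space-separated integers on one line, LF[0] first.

Char counts: '$':1, 'm':3, 'n':3, 'o':3
C (first-col start): C('$')=0, C('m')=1, C('n')=4, C('o')=7
L[0]='o': occ=0, LF[0]=C('o')+0=7+0=7
L[1]='n': occ=0, LF[1]=C('n')+0=4+0=4
L[2]='m': occ=0, LF[2]=C('m')+0=1+0=1
L[3]='m': occ=1, LF[3]=C('m')+1=1+1=2
L[4]='o': occ=1, LF[4]=C('o')+1=7+1=8
L[5]='$': occ=0, LF[5]=C('$')+0=0+0=0
L[6]='n': occ=1, LF[6]=C('n')+1=4+1=5
L[7]='m': occ=2, LF[7]=C('m')+2=1+2=3
L[8]='o': occ=2, LF[8]=C('o')+2=7+2=9
L[9]='n': occ=2, LF[9]=C('n')+2=4+2=6

Answer: 7 4 1 2 8 0 5 3 9 6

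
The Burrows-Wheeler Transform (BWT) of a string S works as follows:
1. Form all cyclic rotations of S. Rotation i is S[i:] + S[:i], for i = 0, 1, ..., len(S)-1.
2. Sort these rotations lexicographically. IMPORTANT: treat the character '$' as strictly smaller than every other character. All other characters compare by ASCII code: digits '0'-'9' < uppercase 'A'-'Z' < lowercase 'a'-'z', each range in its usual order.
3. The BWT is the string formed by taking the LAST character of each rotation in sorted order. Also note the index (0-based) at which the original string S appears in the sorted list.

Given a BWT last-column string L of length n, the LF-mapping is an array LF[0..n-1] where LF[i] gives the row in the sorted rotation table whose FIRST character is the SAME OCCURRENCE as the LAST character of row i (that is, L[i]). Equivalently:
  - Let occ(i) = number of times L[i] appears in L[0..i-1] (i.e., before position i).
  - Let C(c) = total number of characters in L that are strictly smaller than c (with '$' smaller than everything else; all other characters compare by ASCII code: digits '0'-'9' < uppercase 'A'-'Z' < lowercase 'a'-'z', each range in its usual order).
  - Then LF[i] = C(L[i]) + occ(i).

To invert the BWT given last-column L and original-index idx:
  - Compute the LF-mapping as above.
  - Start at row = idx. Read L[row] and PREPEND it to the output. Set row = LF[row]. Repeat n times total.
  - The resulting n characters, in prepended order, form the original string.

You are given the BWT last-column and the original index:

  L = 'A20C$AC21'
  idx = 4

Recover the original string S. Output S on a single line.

Answer: 2C201CAA$

Derivation:
LF mapping: 5 3 1 7 0 6 8 4 2
Walk LF starting at row 4, prepending L[row]:
  step 1: row=4, L[4]='$', prepend. Next row=LF[4]=0
  step 2: row=0, L[0]='A', prepend. Next row=LF[0]=5
  step 3: row=5, L[5]='A', prepend. Next row=LF[5]=6
  step 4: row=6, L[6]='C', prepend. Next row=LF[6]=8
  step 5: row=8, L[8]='1', prepend. Next row=LF[8]=2
  step 6: row=2, L[2]='0', prepend. Next row=LF[2]=1
  step 7: row=1, L[1]='2', prepend. Next row=LF[1]=3
  step 8: row=3, L[3]='C', prepend. Next row=LF[3]=7
  step 9: row=7, L[7]='2', prepend. Next row=LF[7]=4
Reversed output: 2C201CAA$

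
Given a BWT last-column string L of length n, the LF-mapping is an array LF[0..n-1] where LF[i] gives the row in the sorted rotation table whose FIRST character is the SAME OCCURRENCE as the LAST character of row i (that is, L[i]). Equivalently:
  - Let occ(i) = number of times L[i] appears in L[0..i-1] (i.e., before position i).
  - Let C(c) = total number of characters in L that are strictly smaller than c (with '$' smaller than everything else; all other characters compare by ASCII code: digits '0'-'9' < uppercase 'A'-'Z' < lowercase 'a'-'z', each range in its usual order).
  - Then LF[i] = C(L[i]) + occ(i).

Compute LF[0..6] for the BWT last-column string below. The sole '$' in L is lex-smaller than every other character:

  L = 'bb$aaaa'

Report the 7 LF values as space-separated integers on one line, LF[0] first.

Answer: 5 6 0 1 2 3 4

Derivation:
Char counts: '$':1, 'a':4, 'b':2
C (first-col start): C('$')=0, C('a')=1, C('b')=5
L[0]='b': occ=0, LF[0]=C('b')+0=5+0=5
L[1]='b': occ=1, LF[1]=C('b')+1=5+1=6
L[2]='$': occ=0, LF[2]=C('$')+0=0+0=0
L[3]='a': occ=0, LF[3]=C('a')+0=1+0=1
L[4]='a': occ=1, LF[4]=C('a')+1=1+1=2
L[5]='a': occ=2, LF[5]=C('a')+2=1+2=3
L[6]='a': occ=3, LF[6]=C('a')+3=1+3=4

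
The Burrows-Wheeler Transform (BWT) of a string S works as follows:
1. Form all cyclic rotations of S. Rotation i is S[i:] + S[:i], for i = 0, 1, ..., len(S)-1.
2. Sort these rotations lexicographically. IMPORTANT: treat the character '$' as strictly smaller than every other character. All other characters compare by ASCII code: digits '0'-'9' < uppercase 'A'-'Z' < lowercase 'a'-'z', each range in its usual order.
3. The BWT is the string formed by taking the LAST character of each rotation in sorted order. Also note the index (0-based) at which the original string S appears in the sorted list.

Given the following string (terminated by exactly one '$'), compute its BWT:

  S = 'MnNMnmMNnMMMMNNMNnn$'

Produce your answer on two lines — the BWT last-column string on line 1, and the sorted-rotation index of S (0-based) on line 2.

Answer: nnMMMmN$NNnMMMnnNMMN
7

Derivation:
All 20 rotations (rotation i = S[i:]+S[:i]):
  rot[0] = MnNMnmMNnMMMMNNMNnn$
  rot[1] = nNMnmMNnMMMMNNMNnn$M
  rot[2] = NMnmMNnMMMMNNMNnn$Mn
  rot[3] = MnmMNnMMMMNNMNnn$MnN
  rot[4] = nmMNnMMMMNNMNnn$MnNM
  rot[5] = mMNnMMMMNNMNnn$MnNMn
  rot[6] = MNnMMMMNNMNnn$MnNMnm
  rot[7] = NnMMMMNNMNnn$MnNMnmM
  rot[8] = nMMMMNNMNnn$MnNMnmMN
  rot[9] = MMMMNNMNnn$MnNMnmMNn
  rot[10] = MMMNNMNnn$MnNMnmMNnM
  rot[11] = MMNNMNnn$MnNMnmMNnMM
  rot[12] = MNNMNnn$MnNMnmMNnMMM
  rot[13] = NNMNnn$MnNMnmMNnMMMM
  rot[14] = NMNnn$MnNMnmMNnMMMMN
  rot[15] = MNnn$MnNMnmMNnMMMMNN
  rot[16] = Nnn$MnNMnmMNnMMMMNNM
  rot[17] = nn$MnNMnmMNnMMMMNNMN
  rot[18] = n$MnNMnmMNnMMMMNNMNn
  rot[19] = $MnNMnmMNnMMMMNNMNnn
Sorted (with $ < everything):
  sorted[0] = $MnNMnmMNnMMMMNNMNnn  (last char: 'n')
  sorted[1] = MMMMNNMNnn$MnNMnmMNn  (last char: 'n')
  sorted[2] = MMMNNMNnn$MnNMnmMNnM  (last char: 'M')
  sorted[3] = MMNNMNnn$MnNMnmMNnMM  (last char: 'M')
  sorted[4] = MNNMNnn$MnNMnmMNnMMM  (last char: 'M')
  sorted[5] = MNnMMMMNNMNnn$MnNMnm  (last char: 'm')
  sorted[6] = MNnn$MnNMnmMNnMMMMNN  (last char: 'N')
  sorted[7] = MnNMnmMNnMMMMNNMNnn$  (last char: '$')
  sorted[8] = MnmMNnMMMMNNMNnn$MnN  (last char: 'N')
  sorted[9] = NMNnn$MnNMnmMNnMMMMN  (last char: 'N')
  sorted[10] = NMnmMNnMMMMNNMNnn$Mn  (last char: 'n')
  sorted[11] = NNMNnn$MnNMnmMNnMMMM  (last char: 'M')
  sorted[12] = NnMMMMNNMNnn$MnNMnmM  (last char: 'M')
  sorted[13] = Nnn$MnNMnmMNnMMMMNNM  (last char: 'M')
  sorted[14] = mMNnMMMMNNMNnn$MnNMn  (last char: 'n')
  sorted[15] = n$MnNMnmMNnMMMMNNMNn  (last char: 'n')
  sorted[16] = nMMMMNNMNnn$MnNMnmMN  (last char: 'N')
  sorted[17] = nNMnmMNnMMMMNNMNnn$M  (last char: 'M')
  sorted[18] = nmMNnMMMMNNMNnn$MnNM  (last char: 'M')
  sorted[19] = nn$MnNMnmMNnMMMMNNMN  (last char: 'N')
Last column: nnMMMmN$NNnMMMnnNMMN
Original string S is at sorted index 7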